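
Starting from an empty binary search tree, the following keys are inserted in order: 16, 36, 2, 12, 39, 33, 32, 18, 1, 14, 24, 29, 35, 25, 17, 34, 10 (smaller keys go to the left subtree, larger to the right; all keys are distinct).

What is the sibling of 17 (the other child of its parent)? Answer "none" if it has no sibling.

Resulting structure (node: left, right):
  16: L=2, R=36
  36: L=33, R=39
  2: L=1, R=12
  12: L=10, R=14
  39: L=–, R=–
  33: L=32, R=35
  32: L=18, R=–
  18: L=17, R=24
  1: L=–, R=–
  14: L=–, R=–
  24: L=–, R=29
  29: L=25, R=–
  35: L=34, R=–
  25: L=–, R=–
  17: L=–, R=–
  34: L=–, R=–
  10: L=–, R=–

17's parent is 18; the other child of 18 is 24.

24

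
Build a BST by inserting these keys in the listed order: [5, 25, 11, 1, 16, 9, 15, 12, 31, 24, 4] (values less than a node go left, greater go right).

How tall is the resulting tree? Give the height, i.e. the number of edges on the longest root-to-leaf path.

5: root
25: right child of 5 (depth 1)
11: left child of 25 (depth 2)
1: left child of 5 (depth 1)
16: right child of 11 (depth 3)
9: left child of 11 (depth 3)
15: left child of 16 (depth 4)
12: left child of 15 (depth 5)
31: right child of 25 (depth 2)
24: right child of 16 (depth 4)
4: right child of 1 (depth 2)

The deepest node is 12 at depth 5.

5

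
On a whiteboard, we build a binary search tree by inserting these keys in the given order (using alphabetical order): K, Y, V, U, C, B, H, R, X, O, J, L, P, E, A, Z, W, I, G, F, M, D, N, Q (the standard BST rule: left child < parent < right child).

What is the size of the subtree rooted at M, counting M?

K: root
Y: right child of K (depth 1)
V: left child of Y (depth 2)
U: left child of V (depth 3)
C: left child of K (depth 1)
B: left child of C (depth 2)
H: right child of C (depth 2)
R: left child of U (depth 4)
X: right child of V (depth 3)
O: left child of R (depth 5)
J: right child of H (depth 3)
L: left child of O (depth 6)
P: right child of O (depth 6)
E: left child of H (depth 3)
A: left child of B (depth 3)
Z: right child of Y (depth 2)
W: left child of X (depth 4)
I: left child of J (depth 4)
G: right child of E (depth 4)
F: left child of G (depth 5)
M: right child of L (depth 7)
D: left child of E (depth 4)
N: right child of M (depth 8)
Q: right child of P (depth 7)

Subtree rooted at M contains: M, N — 2 nodes.

2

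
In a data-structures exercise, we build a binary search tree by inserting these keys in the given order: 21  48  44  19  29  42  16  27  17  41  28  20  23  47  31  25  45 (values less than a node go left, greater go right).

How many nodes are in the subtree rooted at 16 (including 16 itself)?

21: root
48: right child of 21 (depth 1)
44: left child of 48 (depth 2)
19: left child of 21 (depth 1)
29: left child of 44 (depth 3)
42: right child of 29 (depth 4)
16: left child of 19 (depth 2)
27: left child of 29 (depth 4)
17: right child of 16 (depth 3)
41: left child of 42 (depth 5)
28: right child of 27 (depth 5)
20: right child of 19 (depth 2)
23: left child of 27 (depth 5)
47: right child of 44 (depth 3)
31: left child of 41 (depth 6)
25: right child of 23 (depth 6)
45: left child of 47 (depth 4)

Subtree rooted at 16 contains: 16, 17 — 2 nodes.

2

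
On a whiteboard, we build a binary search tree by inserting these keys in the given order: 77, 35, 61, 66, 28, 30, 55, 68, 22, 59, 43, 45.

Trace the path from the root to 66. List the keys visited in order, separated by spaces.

77 35 61 66

Insert 77: tree is empty, so 77 becomes the root.
Insert 35: 35 < 77 → go left. Place as left child of 77.
Insert 61: 61 < 77 → go left; 61 > 35 → go right. Place as right child of 35.
Insert 66: 66 < 77 → go left; 66 > 35 → go right; 66 > 61 → go right. Place as right child of 61.
Insert 28: 28 < 77 → go left; 28 < 35 → go left. Place as left child of 35.
Insert 30: 30 < 77 → go left; 30 < 35 → go left; 30 > 28 → go right. Place as right child of 28.
Insert 55: 55 < 77 → go left; 55 > 35 → go right; 55 < 61 → go left. Place as left child of 61.
Insert 68: 68 < 77 → go left; 68 > 35 → go right; 68 > 61 → go right; 68 > 66 → go right. Place as right child of 66.
Insert 22: 22 < 77 → go left; 22 < 35 → go left; 22 < 28 → go left. Place as left child of 28.
Insert 59: 59 < 77 → go left; 59 > 35 → go right; 59 < 61 → go left; 59 > 55 → go right. Place as right child of 55.
Insert 43: 43 < 77 → go left; 43 > 35 → go right; 43 < 61 → go left; 43 < 55 → go left. Place as left child of 55.
Insert 45: 45 < 77 → go left; 45 > 35 → go right; 45 < 61 → go left; 45 < 55 → go left; 45 > 43 → go right. Place as right child of 43.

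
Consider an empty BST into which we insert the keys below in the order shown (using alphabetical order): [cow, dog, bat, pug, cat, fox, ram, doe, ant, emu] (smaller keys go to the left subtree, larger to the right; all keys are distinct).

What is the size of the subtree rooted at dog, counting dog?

cow: root
dog: right child of cow (depth 1)
bat: left child of cow (depth 1)
pug: right child of dog (depth 2)
cat: right child of bat (depth 2)
fox: left child of pug (depth 3)
ram: right child of pug (depth 3)
doe: left child of dog (depth 2)
ant: left child of bat (depth 2)
emu: left child of fox (depth 4)

Subtree rooted at dog contains: dog, doe, pug, fox, emu, ram — 6 nodes.

6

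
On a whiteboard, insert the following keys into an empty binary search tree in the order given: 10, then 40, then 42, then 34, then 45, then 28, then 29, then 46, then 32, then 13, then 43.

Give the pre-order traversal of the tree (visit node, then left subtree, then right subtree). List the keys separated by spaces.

10 40 34 28 13 29 32 42 45 43 46

10: root
40: right child of 10 (depth 1)
42: right child of 40 (depth 2)
34: left child of 40 (depth 2)
45: right child of 42 (depth 3)
28: left child of 34 (depth 3)
29: right child of 28 (depth 4)
46: right child of 45 (depth 4)
32: right child of 29 (depth 5)
13: left child of 28 (depth 4)
43: left child of 45 (depth 4)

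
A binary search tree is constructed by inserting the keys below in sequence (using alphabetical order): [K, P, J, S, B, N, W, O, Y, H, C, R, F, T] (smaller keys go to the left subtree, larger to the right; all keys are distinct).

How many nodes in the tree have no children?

Resulting structure (node: left, right):
  K: L=J, R=P
  P: L=N, R=S
  J: L=B, R=–
  S: L=R, R=W
  B: L=–, R=H
  N: L=–, R=O
  W: L=T, R=Y
  O: L=–, R=–
  Y: L=–, R=–
  H: L=C, R=–
  C: L=–, R=F
  R: L=–, R=–
  F: L=–, R=–
  T: L=–, R=–

Leaves: F, O, R, T, Y — 5 in total.

5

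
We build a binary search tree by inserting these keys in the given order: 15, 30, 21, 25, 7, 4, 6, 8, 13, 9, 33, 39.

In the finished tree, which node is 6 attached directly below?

15: root
30: right child of 15 (depth 1)
21: left child of 30 (depth 2)
25: right child of 21 (depth 3)
7: left child of 15 (depth 1)
4: left child of 7 (depth 2)
6: right child of 4 (depth 3)
8: right child of 7 (depth 2)
13: right child of 8 (depth 3)
9: left child of 13 (depth 4)
33: right child of 30 (depth 2)
39: right child of 33 (depth 3)

4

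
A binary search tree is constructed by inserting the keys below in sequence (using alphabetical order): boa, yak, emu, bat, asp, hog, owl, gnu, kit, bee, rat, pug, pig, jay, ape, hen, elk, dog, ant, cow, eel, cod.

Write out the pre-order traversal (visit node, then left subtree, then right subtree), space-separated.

Insert boa: tree is empty, so boa becomes the root.
Insert yak: yak > boa → go right. Place as right child of boa.
Insert emu: emu > boa → go right; emu < yak → go left. Place as left child of yak.
Insert bat: bat < boa → go left. Place as left child of boa.
Insert asp: asp < boa → go left; asp < bat → go left. Place as left child of bat.
Insert hog: hog > boa → go right; hog < yak → go left; hog > emu → go right. Place as right child of emu.
Insert owl: owl > boa → go right; owl < yak → go left; owl > emu → go right; owl > hog → go right. Place as right child of hog.
Insert gnu: gnu > boa → go right; gnu < yak → go left; gnu > emu → go right; gnu < hog → go left. Place as left child of hog.
Insert kit: kit > boa → go right; kit < yak → go left; kit > emu → go right; kit > hog → go right; kit < owl → go left. Place as left child of owl.
Insert bee: bee < boa → go left; bee > bat → go right. Place as right child of bat.
Insert rat: rat > boa → go right; rat < yak → go left; rat > emu → go right; rat > hog → go right; rat > owl → go right. Place as right child of owl.
Insert pug: pug > boa → go right; pug < yak → go left; pug > emu → go right; pug > hog → go right; pug > owl → go right; pug < rat → go left. Place as left child of rat.
Insert pig: pig > boa → go right; pig < yak → go left; pig > emu → go right; pig > hog → go right; pig > owl → go right; pig < rat → go left; pig < pug → go left. Place as left child of pug.
Insert jay: jay > boa → go right; jay < yak → go left; jay > emu → go right; jay > hog → go right; jay < owl → go left; jay < kit → go left. Place as left child of kit.
Insert ape: ape < boa → go left; ape < bat → go left; ape < asp → go left. Place as left child of asp.
Insert hen: hen > boa → go right; hen < yak → go left; hen > emu → go right; hen < hog → go left; hen > gnu → go right. Place as right child of gnu.
Insert elk: elk > boa → go right; elk < yak → go left; elk < emu → go left. Place as left child of emu.
Insert dog: dog > boa → go right; dog < yak → go left; dog < emu → go left; dog < elk → go left. Place as left child of elk.
Insert ant: ant < boa → go left; ant < bat → go left; ant < asp → go left; ant < ape → go left. Place as left child of ape.
Insert cow: cow > boa → go right; cow < yak → go left; cow < emu → go left; cow < elk → go left; cow < dog → go left. Place as left child of dog.
Insert eel: eel > boa → go right; eel < yak → go left; eel < emu → go left; eel < elk → go left; eel > dog → go right. Place as right child of dog.
Insert cod: cod > boa → go right; cod < yak → go left; cod < emu → go left; cod < elk → go left; cod < dog → go left; cod < cow → go left. Place as left child of cow.

boa bat asp ape ant bee yak emu elk dog cow cod eel hog gnu hen owl kit jay rat pug pig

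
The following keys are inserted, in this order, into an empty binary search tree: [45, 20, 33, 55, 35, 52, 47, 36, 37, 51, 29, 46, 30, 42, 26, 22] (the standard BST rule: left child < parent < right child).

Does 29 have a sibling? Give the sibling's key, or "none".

35

45: root
20: left child of 45 (depth 1)
33: right child of 20 (depth 2)
55: right child of 45 (depth 1)
35: right child of 33 (depth 3)
52: left child of 55 (depth 2)
47: left child of 52 (depth 3)
36: right child of 35 (depth 4)
37: right child of 36 (depth 5)
51: right child of 47 (depth 4)
29: left child of 33 (depth 3)
46: left child of 47 (depth 4)
30: right child of 29 (depth 4)
42: right child of 37 (depth 6)
26: left child of 29 (depth 4)
22: left child of 26 (depth 5)

29's parent is 33; the other child of 33 is 35.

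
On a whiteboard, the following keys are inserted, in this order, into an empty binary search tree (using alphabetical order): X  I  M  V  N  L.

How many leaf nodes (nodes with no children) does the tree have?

X: root
I: left child of X (depth 1)
M: right child of I (depth 2)
V: right child of M (depth 3)
N: left child of V (depth 4)
L: left child of M (depth 3)

Leaves: L, N — 2 in total.

2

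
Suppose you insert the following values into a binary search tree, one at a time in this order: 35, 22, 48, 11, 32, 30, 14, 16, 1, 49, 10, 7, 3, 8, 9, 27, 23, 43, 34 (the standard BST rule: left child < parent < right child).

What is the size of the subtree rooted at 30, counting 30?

35: root
22: left child of 35 (depth 1)
48: right child of 35 (depth 1)
11: left child of 22 (depth 2)
32: right child of 22 (depth 2)
30: left child of 32 (depth 3)
14: right child of 11 (depth 3)
16: right child of 14 (depth 4)
1: left child of 11 (depth 3)
49: right child of 48 (depth 2)
10: right child of 1 (depth 4)
7: left child of 10 (depth 5)
3: left child of 7 (depth 6)
8: right child of 7 (depth 6)
9: right child of 8 (depth 7)
27: left child of 30 (depth 4)
23: left child of 27 (depth 5)
43: left child of 48 (depth 2)
34: right child of 32 (depth 3)

Subtree rooted at 30 contains: 30, 27, 23 — 3 nodes.

3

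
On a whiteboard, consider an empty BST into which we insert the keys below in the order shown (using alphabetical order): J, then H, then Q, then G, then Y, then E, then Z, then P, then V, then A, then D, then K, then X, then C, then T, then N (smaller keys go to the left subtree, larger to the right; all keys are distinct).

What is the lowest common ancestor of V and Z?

Insert J: tree is empty, so J becomes the root.
Insert H: H < J → go left. Place as left child of J.
Insert Q: Q > J → go right. Place as right child of J.
Insert G: G < J → go left; G < H → go left. Place as left child of H.
Insert Y: Y > J → go right; Y > Q → go right. Place as right child of Q.
Insert E: E < J → go left; E < H → go left; E < G → go left. Place as left child of G.
Insert Z: Z > J → go right; Z > Q → go right; Z > Y → go right. Place as right child of Y.
Insert P: P > J → go right; P < Q → go left. Place as left child of Q.
Insert V: V > J → go right; V > Q → go right; V < Y → go left. Place as left child of Y.
Insert A: A < J → go left; A < H → go left; A < G → go left; A < E → go left. Place as left child of E.
Insert D: D < J → go left; D < H → go left; D < G → go left; D < E → go left; D > A → go right. Place as right child of A.
Insert K: K > J → go right; K < Q → go left; K < P → go left. Place as left child of P.
Insert X: X > J → go right; X > Q → go right; X < Y → go left; X > V → go right. Place as right child of V.
Insert C: C < J → go left; C < H → go left; C < G → go left; C < E → go left; C > A → go right; C < D → go left. Place as left child of D.
Insert T: T > J → go right; T > Q → go right; T < Y → go left; T < V → go left. Place as left child of V.
Insert N: N > J → go right; N < Q → go left; N < P → go left; N > K → go right. Place as right child of K.

Path to V: J → Q → Y → V
Path to Z: J → Q → Y → Z
The paths share a prefix ending at Y, then split left and right.

Y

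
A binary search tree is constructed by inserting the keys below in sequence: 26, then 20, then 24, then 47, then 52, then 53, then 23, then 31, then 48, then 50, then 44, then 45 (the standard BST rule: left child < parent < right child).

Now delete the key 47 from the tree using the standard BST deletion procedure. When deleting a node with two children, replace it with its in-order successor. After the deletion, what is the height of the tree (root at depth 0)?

Insert 26: tree is empty, so 26 becomes the root.
Insert 20: 20 < 26 → go left. Place as left child of 26.
Insert 24: 24 < 26 → go left; 24 > 20 → go right. Place as right child of 20.
Insert 47: 47 > 26 → go right. Place as right child of 26.
Insert 52: 52 > 26 → go right; 52 > 47 → go right. Place as right child of 47.
Insert 53: 53 > 26 → go right; 53 > 47 → go right; 53 > 52 → go right. Place as right child of 52.
Insert 23: 23 < 26 → go left; 23 > 20 → go right; 23 < 24 → go left. Place as left child of 24.
Insert 31: 31 > 26 → go right; 31 < 47 → go left. Place as left child of 47.
Insert 48: 48 > 26 → go right; 48 > 47 → go right; 48 < 52 → go left. Place as left child of 52.
Insert 50: 50 > 26 → go right; 50 > 47 → go right; 50 < 52 → go left; 50 > 48 → go right. Place as right child of 48.
Insert 44: 44 > 26 → go right; 44 < 47 → go left; 44 > 31 → go right. Place as right child of 31.
Insert 45: 45 > 26 → go right; 45 < 47 → go left; 45 > 31 → go right; 45 > 44 → go right. Place as right child of 44.

Delete 47 (two children — replace with in-order successor).
After deletion, deepest node is 45 at depth 4.

4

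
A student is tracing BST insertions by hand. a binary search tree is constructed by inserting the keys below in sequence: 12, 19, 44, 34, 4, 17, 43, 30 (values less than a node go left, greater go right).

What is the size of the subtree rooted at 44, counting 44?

12: root
19: right child of 12 (depth 1)
44: right child of 19 (depth 2)
34: left child of 44 (depth 3)
4: left child of 12 (depth 1)
17: left child of 19 (depth 2)
43: right child of 34 (depth 4)
30: left child of 34 (depth 4)

Subtree rooted at 44 contains: 44, 34, 30, 43 — 4 nodes.

4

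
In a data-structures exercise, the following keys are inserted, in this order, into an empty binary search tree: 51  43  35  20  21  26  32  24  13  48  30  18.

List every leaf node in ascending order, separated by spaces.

51: root
43: left child of 51 (depth 1)
35: left child of 43 (depth 2)
20: left child of 35 (depth 3)
21: right child of 20 (depth 4)
26: right child of 21 (depth 5)
32: right child of 26 (depth 6)
24: left child of 26 (depth 6)
13: left child of 20 (depth 4)
48: right child of 43 (depth 2)
30: left child of 32 (depth 7)
18: right child of 13 (depth 5)

18 24 30 48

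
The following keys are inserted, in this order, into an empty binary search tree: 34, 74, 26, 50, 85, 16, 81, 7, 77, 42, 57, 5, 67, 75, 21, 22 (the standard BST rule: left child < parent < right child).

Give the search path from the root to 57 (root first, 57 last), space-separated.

34: root
74: right child of 34 (depth 1)
26: left child of 34 (depth 1)
50: left child of 74 (depth 2)
85: right child of 74 (depth 2)
16: left child of 26 (depth 2)
81: left child of 85 (depth 3)
7: left child of 16 (depth 3)
77: left child of 81 (depth 4)
42: left child of 50 (depth 3)
57: right child of 50 (depth 3)
5: left child of 7 (depth 4)
67: right child of 57 (depth 4)
75: left child of 77 (depth 5)
21: right child of 16 (depth 3)
22: right child of 21 (depth 4)

34 74 50 57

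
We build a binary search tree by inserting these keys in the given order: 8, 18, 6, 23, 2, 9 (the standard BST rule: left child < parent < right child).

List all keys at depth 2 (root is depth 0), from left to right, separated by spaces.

2 9 23

8: root
18: right child of 8 (depth 1)
6: left child of 8 (depth 1)
23: right child of 18 (depth 2)
2: left child of 6 (depth 2)
9: left child of 18 (depth 2)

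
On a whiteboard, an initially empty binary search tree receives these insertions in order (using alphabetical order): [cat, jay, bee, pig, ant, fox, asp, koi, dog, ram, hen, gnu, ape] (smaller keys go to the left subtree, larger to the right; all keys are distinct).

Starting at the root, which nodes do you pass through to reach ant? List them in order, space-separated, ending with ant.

cat bee ant

cat: root
jay: right child of cat (depth 1)
bee: left child of cat (depth 1)
pig: right child of jay (depth 2)
ant: left child of bee (depth 2)
fox: left child of jay (depth 2)
asp: right child of ant (depth 3)
koi: left child of pig (depth 3)
dog: left child of fox (depth 3)
ram: right child of pig (depth 3)
hen: right child of fox (depth 3)
gnu: left child of hen (depth 4)
ape: left child of asp (depth 4)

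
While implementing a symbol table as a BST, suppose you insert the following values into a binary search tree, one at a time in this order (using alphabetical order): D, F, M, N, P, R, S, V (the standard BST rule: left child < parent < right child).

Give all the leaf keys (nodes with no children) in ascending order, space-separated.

D: root
F: right child of D (depth 1)
M: right child of F (depth 2)
N: right child of M (depth 3)
P: right child of N (depth 4)
R: right child of P (depth 5)
S: right child of R (depth 6)
V: right child of S (depth 7)

V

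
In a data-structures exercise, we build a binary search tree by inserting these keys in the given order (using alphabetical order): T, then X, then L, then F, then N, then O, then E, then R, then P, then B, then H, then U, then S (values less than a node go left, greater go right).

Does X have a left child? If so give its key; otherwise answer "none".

Resulting structure (node: left, right):
  T: L=L, R=X
  X: L=U, R=–
  L: L=F, R=N
  F: L=E, R=H
  N: L=–, R=O
  O: L=–, R=R
  E: L=B, R=–
  R: L=P, R=S
  P: L=–, R=–
  B: L=–, R=–
  H: L=–, R=–
  U: L=–, R=–
  S: L=–, R=–

U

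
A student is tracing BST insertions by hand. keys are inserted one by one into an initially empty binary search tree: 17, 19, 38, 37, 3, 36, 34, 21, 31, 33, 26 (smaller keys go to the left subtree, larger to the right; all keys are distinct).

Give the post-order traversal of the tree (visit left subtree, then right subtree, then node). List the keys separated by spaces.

17: root
19: right child of 17 (depth 1)
38: right child of 19 (depth 2)
37: left child of 38 (depth 3)
3: left child of 17 (depth 1)
36: left child of 37 (depth 4)
34: left child of 36 (depth 5)
21: left child of 34 (depth 6)
31: right child of 21 (depth 7)
33: right child of 31 (depth 8)
26: left child of 31 (depth 8)

3 26 33 31 21 34 36 37 38 19 17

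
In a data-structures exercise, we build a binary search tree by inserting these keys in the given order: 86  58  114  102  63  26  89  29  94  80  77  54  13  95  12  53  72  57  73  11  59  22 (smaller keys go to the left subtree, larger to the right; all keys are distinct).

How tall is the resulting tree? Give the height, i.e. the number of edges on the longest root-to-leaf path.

6

Resulting structure (node: left, right):
  86: L=58, R=114
  58: L=26, R=63
  114: L=102, R=–
  102: L=89, R=–
  63: L=59, R=80
  26: L=13, R=29
  89: L=–, R=94
  29: L=–, R=54
  94: L=–, R=95
  80: L=77, R=–
  77: L=72, R=–
  54: L=53, R=57
  13: L=12, R=22
  95: L=–, R=–
  12: L=11, R=–
  53: L=–, R=–
  72: L=–, R=73
  57: L=–, R=–
  73: L=–, R=–
  11: L=–, R=–
  59: L=–, R=–
  22: L=–, R=–

The deepest node is 73 at depth 6.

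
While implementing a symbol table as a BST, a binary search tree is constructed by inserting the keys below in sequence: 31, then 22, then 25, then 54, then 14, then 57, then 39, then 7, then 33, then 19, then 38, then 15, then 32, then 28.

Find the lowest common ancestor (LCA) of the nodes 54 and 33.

Insert 31: tree is empty, so 31 becomes the root.
Insert 22: 22 < 31 → go left. Place as left child of 31.
Insert 25: 25 < 31 → go left; 25 > 22 → go right. Place as right child of 22.
Insert 54: 54 > 31 → go right. Place as right child of 31.
Insert 14: 14 < 31 → go left; 14 < 22 → go left. Place as left child of 22.
Insert 57: 57 > 31 → go right; 57 > 54 → go right. Place as right child of 54.
Insert 39: 39 > 31 → go right; 39 < 54 → go left. Place as left child of 54.
Insert 7: 7 < 31 → go left; 7 < 22 → go left; 7 < 14 → go left. Place as left child of 14.
Insert 33: 33 > 31 → go right; 33 < 54 → go left; 33 < 39 → go left. Place as left child of 39.
Insert 19: 19 < 31 → go left; 19 < 22 → go left; 19 > 14 → go right. Place as right child of 14.
Insert 38: 38 > 31 → go right; 38 < 54 → go left; 38 < 39 → go left; 38 > 33 → go right. Place as right child of 33.
Insert 15: 15 < 31 → go left; 15 < 22 → go left; 15 > 14 → go right; 15 < 19 → go left. Place as left child of 19.
Insert 32: 32 > 31 → go right; 32 < 54 → go left; 32 < 39 → go left; 32 < 33 → go left. Place as left child of 33.
Insert 28: 28 < 31 → go left; 28 > 22 → go right; 28 > 25 → go right. Place as right child of 25.

Path to 54: 31 → 54
Path to 33: 31 → 54 → 39 → 33
54 lies on both paths and is an ancestor of the other node.

54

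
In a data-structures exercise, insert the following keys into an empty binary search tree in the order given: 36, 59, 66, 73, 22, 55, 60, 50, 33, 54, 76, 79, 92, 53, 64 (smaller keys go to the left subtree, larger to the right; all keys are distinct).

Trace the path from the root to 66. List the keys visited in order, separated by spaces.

36 59 66

Insert 36: tree is empty, so 36 becomes the root.
Insert 59: 59 > 36 → go right. Place as right child of 36.
Insert 66: 66 > 36 → go right; 66 > 59 → go right. Place as right child of 59.
Insert 73: 73 > 36 → go right; 73 > 59 → go right; 73 > 66 → go right. Place as right child of 66.
Insert 22: 22 < 36 → go left. Place as left child of 36.
Insert 55: 55 > 36 → go right; 55 < 59 → go left. Place as left child of 59.
Insert 60: 60 > 36 → go right; 60 > 59 → go right; 60 < 66 → go left. Place as left child of 66.
Insert 50: 50 > 36 → go right; 50 < 59 → go left; 50 < 55 → go left. Place as left child of 55.
Insert 33: 33 < 36 → go left; 33 > 22 → go right. Place as right child of 22.
Insert 54: 54 > 36 → go right; 54 < 59 → go left; 54 < 55 → go left; 54 > 50 → go right. Place as right child of 50.
Insert 76: 76 > 36 → go right; 76 > 59 → go right; 76 > 66 → go right; 76 > 73 → go right. Place as right child of 73.
Insert 79: 79 > 36 → go right; 79 > 59 → go right; 79 > 66 → go right; 79 > 73 → go right; 79 > 76 → go right. Place as right child of 76.
Insert 92: 92 > 36 → go right; 92 > 59 → go right; 92 > 66 → go right; 92 > 73 → go right; 92 > 76 → go right; 92 > 79 → go right. Place as right child of 79.
Insert 53: 53 > 36 → go right; 53 < 59 → go left; 53 < 55 → go left; 53 > 50 → go right; 53 < 54 → go left. Place as left child of 54.
Insert 64: 64 > 36 → go right; 64 > 59 → go right; 64 < 66 → go left; 64 > 60 → go right. Place as right child of 60.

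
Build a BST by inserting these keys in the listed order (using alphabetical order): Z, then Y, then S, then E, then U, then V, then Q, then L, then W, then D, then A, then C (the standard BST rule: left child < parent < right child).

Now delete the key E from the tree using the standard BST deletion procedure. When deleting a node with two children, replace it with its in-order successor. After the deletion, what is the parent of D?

Insert Z: tree is empty, so Z becomes the root.
Insert Y: Y < Z → go left. Place as left child of Z.
Insert S: S < Z → go left; S < Y → go left. Place as left child of Y.
Insert E: E < Z → go left; E < Y → go left; E < S → go left. Place as left child of S.
Insert U: U < Z → go left; U < Y → go left; U > S → go right. Place as right child of S.
Insert V: V < Z → go left; V < Y → go left; V > S → go right; V > U → go right. Place as right child of U.
Insert Q: Q < Z → go left; Q < Y → go left; Q < S → go left; Q > E → go right. Place as right child of E.
Insert L: L < Z → go left; L < Y → go left; L < S → go left; L > E → go right; L < Q → go left. Place as left child of Q.
Insert W: W < Z → go left; W < Y → go left; W > S → go right; W > U → go right; W > V → go right. Place as right child of V.
Insert D: D < Z → go left; D < Y → go left; D < S → go left; D < E → go left. Place as left child of E.
Insert A: A < Z → go left; A < Y → go left; A < S → go left; A < E → go left; A < D → go left. Place as left child of D.
Insert C: C < Z → go left; C < Y → go left; C < S → go left; C < E → go left; C < D → go left; C > A → go right. Place as right child of A.

Delete E (two children — replace with in-order successor).
After deletion, D's parent is L.

L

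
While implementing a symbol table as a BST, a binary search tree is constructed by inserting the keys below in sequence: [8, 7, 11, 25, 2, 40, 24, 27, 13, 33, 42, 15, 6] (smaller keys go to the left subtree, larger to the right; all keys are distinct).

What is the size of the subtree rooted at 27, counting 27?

Insert 8: tree is empty, so 8 becomes the root.
Insert 7: 7 < 8 → go left. Place as left child of 8.
Insert 11: 11 > 8 → go right. Place as right child of 8.
Insert 25: 25 > 8 → go right; 25 > 11 → go right. Place as right child of 11.
Insert 2: 2 < 8 → go left; 2 < 7 → go left. Place as left child of 7.
Insert 40: 40 > 8 → go right; 40 > 11 → go right; 40 > 25 → go right. Place as right child of 25.
Insert 24: 24 > 8 → go right; 24 > 11 → go right; 24 < 25 → go left. Place as left child of 25.
Insert 27: 27 > 8 → go right; 27 > 11 → go right; 27 > 25 → go right; 27 < 40 → go left. Place as left child of 40.
Insert 13: 13 > 8 → go right; 13 > 11 → go right; 13 < 25 → go left; 13 < 24 → go left. Place as left child of 24.
Insert 33: 33 > 8 → go right; 33 > 11 → go right; 33 > 25 → go right; 33 < 40 → go left; 33 > 27 → go right. Place as right child of 27.
Insert 42: 42 > 8 → go right; 42 > 11 → go right; 42 > 25 → go right; 42 > 40 → go right. Place as right child of 40.
Insert 15: 15 > 8 → go right; 15 > 11 → go right; 15 < 25 → go left; 15 < 24 → go left; 15 > 13 → go right. Place as right child of 13.
Insert 6: 6 < 8 → go left; 6 < 7 → go left; 6 > 2 → go right. Place as right child of 2.

Subtree rooted at 27 contains: 27, 33 — 2 nodes.

2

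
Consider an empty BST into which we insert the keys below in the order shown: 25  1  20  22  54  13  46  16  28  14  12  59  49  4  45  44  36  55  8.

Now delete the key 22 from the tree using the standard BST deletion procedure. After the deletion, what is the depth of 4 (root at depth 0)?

25: root
1: left child of 25 (depth 1)
20: right child of 1 (depth 2)
22: right child of 20 (depth 3)
54: right child of 25 (depth 1)
13: left child of 20 (depth 3)
46: left child of 54 (depth 2)
16: right child of 13 (depth 4)
28: left child of 46 (depth 3)
14: left child of 16 (depth 5)
12: left child of 13 (depth 4)
59: right child of 54 (depth 2)
49: right child of 46 (depth 3)
4: left child of 12 (depth 5)
45: right child of 28 (depth 4)
44: left child of 45 (depth 5)
36: left child of 44 (depth 6)
55: left child of 59 (depth 3)
8: right child of 4 (depth 6)

Delete 22 (at most one child — splice it out).
After deletion, path to 4: 25 → 1 → 20 → 13 → 12 → 4.

5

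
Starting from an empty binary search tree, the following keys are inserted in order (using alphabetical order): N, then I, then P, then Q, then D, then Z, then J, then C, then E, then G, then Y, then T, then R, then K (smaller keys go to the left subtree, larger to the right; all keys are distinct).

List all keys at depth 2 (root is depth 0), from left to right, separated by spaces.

D J Q

Insert N: tree is empty, so N becomes the root.
Insert I: I < N → go left. Place as left child of N.
Insert P: P > N → go right. Place as right child of N.
Insert Q: Q > N → go right; Q > P → go right. Place as right child of P.
Insert D: D < N → go left; D < I → go left. Place as left child of I.
Insert Z: Z > N → go right; Z > P → go right; Z > Q → go right. Place as right child of Q.
Insert J: J < N → go left; J > I → go right. Place as right child of I.
Insert C: C < N → go left; C < I → go left; C < D → go left. Place as left child of D.
Insert E: E < N → go left; E < I → go left; E > D → go right. Place as right child of D.
Insert G: G < N → go left; G < I → go left; G > D → go right; G > E → go right. Place as right child of E.
Insert Y: Y > N → go right; Y > P → go right; Y > Q → go right; Y < Z → go left. Place as left child of Z.
Insert T: T > N → go right; T > P → go right; T > Q → go right; T < Z → go left; T < Y → go left. Place as left child of Y.
Insert R: R > N → go right; R > P → go right; R > Q → go right; R < Z → go left; R < Y → go left; R < T → go left. Place as left child of T.
Insert K: K < N → go left; K > I → go right; K > J → go right. Place as right child of J.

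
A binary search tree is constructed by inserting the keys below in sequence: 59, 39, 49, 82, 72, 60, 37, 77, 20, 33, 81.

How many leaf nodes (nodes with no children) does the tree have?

4

59: root
39: left child of 59 (depth 1)
49: right child of 39 (depth 2)
82: right child of 59 (depth 1)
72: left child of 82 (depth 2)
60: left child of 72 (depth 3)
37: left child of 39 (depth 2)
77: right child of 72 (depth 3)
20: left child of 37 (depth 3)
33: right child of 20 (depth 4)
81: right child of 77 (depth 4)

Leaves: 33, 49, 60, 81 — 4 in total.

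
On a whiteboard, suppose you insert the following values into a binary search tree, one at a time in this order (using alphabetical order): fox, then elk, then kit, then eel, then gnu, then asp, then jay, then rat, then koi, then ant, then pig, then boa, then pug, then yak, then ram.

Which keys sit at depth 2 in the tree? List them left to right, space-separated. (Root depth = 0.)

eel gnu rat

fox: root
elk: left child of fox (depth 1)
kit: right child of fox (depth 1)
eel: left child of elk (depth 2)
gnu: left child of kit (depth 2)
asp: left child of eel (depth 3)
jay: right child of gnu (depth 3)
rat: right child of kit (depth 2)
koi: left child of rat (depth 3)
ant: left child of asp (depth 4)
pig: right child of koi (depth 4)
boa: right child of asp (depth 4)
pug: right child of pig (depth 5)
yak: right child of rat (depth 3)
ram: right child of pug (depth 6)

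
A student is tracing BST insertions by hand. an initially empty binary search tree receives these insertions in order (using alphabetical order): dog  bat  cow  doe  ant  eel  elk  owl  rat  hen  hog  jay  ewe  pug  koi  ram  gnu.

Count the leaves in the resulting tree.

5

dog: root
bat: left child of dog (depth 1)
cow: right child of bat (depth 2)
doe: right child of cow (depth 3)
ant: left child of bat (depth 2)
eel: right child of dog (depth 1)
elk: right child of eel (depth 2)
owl: right child of elk (depth 3)
rat: right child of owl (depth 4)
hen: left child of owl (depth 4)
hog: right child of hen (depth 5)
jay: right child of hog (depth 6)
ewe: left child of hen (depth 5)
pug: left child of rat (depth 5)
koi: right child of jay (depth 7)
ram: right child of pug (depth 6)
gnu: right child of ewe (depth 6)

Leaves: ant, doe, gnu, koi, ram — 5 in total.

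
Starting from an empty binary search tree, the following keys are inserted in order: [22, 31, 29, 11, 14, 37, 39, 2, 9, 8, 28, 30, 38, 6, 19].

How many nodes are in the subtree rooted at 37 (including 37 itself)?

22: root
31: right child of 22 (depth 1)
29: left child of 31 (depth 2)
11: left child of 22 (depth 1)
14: right child of 11 (depth 2)
37: right child of 31 (depth 2)
39: right child of 37 (depth 3)
2: left child of 11 (depth 2)
9: right child of 2 (depth 3)
8: left child of 9 (depth 4)
28: left child of 29 (depth 3)
30: right child of 29 (depth 3)
38: left child of 39 (depth 4)
6: left child of 8 (depth 5)
19: right child of 14 (depth 3)

Subtree rooted at 37 contains: 37, 39, 38 — 3 nodes.

3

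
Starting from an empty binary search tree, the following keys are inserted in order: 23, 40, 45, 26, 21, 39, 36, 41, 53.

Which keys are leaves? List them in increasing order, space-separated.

21 36 41 53

Insert 23: tree is empty, so 23 becomes the root.
Insert 40: 40 > 23 → go right. Place as right child of 23.
Insert 45: 45 > 23 → go right; 45 > 40 → go right. Place as right child of 40.
Insert 26: 26 > 23 → go right; 26 < 40 → go left. Place as left child of 40.
Insert 21: 21 < 23 → go left. Place as left child of 23.
Insert 39: 39 > 23 → go right; 39 < 40 → go left; 39 > 26 → go right. Place as right child of 26.
Insert 36: 36 > 23 → go right; 36 < 40 → go left; 36 > 26 → go right; 36 < 39 → go left. Place as left child of 39.
Insert 41: 41 > 23 → go right; 41 > 40 → go right; 41 < 45 → go left. Place as left child of 45.
Insert 53: 53 > 23 → go right; 53 > 40 → go right; 53 > 45 → go right. Place as right child of 45.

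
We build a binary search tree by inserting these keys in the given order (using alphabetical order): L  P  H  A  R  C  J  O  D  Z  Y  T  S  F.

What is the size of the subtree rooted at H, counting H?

Resulting structure (node: left, right):
  L: L=H, R=P
  P: L=O, R=R
  H: L=A, R=J
  A: L=–, R=C
  R: L=–, R=Z
  C: L=–, R=D
  J: L=–, R=–
  O: L=–, R=–
  D: L=–, R=F
  Z: L=Y, R=–
  Y: L=T, R=–
  T: L=S, R=–
  S: L=–, R=–
  F: L=–, R=–

Subtree rooted at H contains: H, A, C, D, F, J — 6 nodes.

6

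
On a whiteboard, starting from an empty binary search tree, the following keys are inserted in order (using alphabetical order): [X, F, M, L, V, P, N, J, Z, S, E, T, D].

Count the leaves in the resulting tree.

5

Insert X: tree is empty, so X becomes the root.
Insert F: F < X → go left. Place as left child of X.
Insert M: M < X → go left; M > F → go right. Place as right child of F.
Insert L: L < X → go left; L > F → go right; L < M → go left. Place as left child of M.
Insert V: V < X → go left; V > F → go right; V > M → go right. Place as right child of M.
Insert P: P < X → go left; P > F → go right; P > M → go right; P < V → go left. Place as left child of V.
Insert N: N < X → go left; N > F → go right; N > M → go right; N < V → go left; N < P → go left. Place as left child of P.
Insert J: J < X → go left; J > F → go right; J < M → go left; J < L → go left. Place as left child of L.
Insert Z: Z > X → go right. Place as right child of X.
Insert S: S < X → go left; S > F → go right; S > M → go right; S < V → go left; S > P → go right. Place as right child of P.
Insert E: E < X → go left; E < F → go left. Place as left child of F.
Insert T: T < X → go left; T > F → go right; T > M → go right; T < V → go left; T > P → go right; T > S → go right. Place as right child of S.
Insert D: D < X → go left; D < F → go left; D < E → go left. Place as left child of E.

Leaves: D, J, N, T, Z — 5 in total.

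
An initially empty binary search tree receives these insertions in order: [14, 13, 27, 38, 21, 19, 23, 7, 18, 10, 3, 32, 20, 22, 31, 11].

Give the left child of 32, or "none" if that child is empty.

Resulting structure (node: left, right):
  14: L=13, R=27
  13: L=7, R=–
  27: L=21, R=38
  38: L=32, R=–
  21: L=19, R=23
  19: L=18, R=20
  23: L=22, R=–
  7: L=3, R=10
  18: L=–, R=–
  10: L=–, R=11
  3: L=–, R=–
  32: L=31, R=–
  20: L=–, R=–
  22: L=–, R=–
  31: L=–, R=–
  11: L=–, R=–

31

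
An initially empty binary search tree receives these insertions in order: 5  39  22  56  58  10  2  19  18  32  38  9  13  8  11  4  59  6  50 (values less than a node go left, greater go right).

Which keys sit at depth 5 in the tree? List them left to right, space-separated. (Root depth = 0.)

5: root
39: right child of 5 (depth 1)
22: left child of 39 (depth 2)
56: right child of 39 (depth 2)
58: right child of 56 (depth 3)
10: left child of 22 (depth 3)
2: left child of 5 (depth 1)
19: right child of 10 (depth 4)
18: left child of 19 (depth 5)
32: right child of 22 (depth 3)
38: right child of 32 (depth 4)
9: left child of 10 (depth 4)
13: left child of 18 (depth 6)
8: left child of 9 (depth 5)
11: left child of 13 (depth 7)
4: right child of 2 (depth 2)
59: right child of 58 (depth 4)
6: left child of 8 (depth 6)
50: left child of 56 (depth 3)

8 18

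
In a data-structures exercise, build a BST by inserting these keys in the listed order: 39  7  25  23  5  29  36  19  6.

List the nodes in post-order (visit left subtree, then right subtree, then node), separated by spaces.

6 5 19 23 36 29 25 7 39

39: root
7: left child of 39 (depth 1)
25: right child of 7 (depth 2)
23: left child of 25 (depth 3)
5: left child of 7 (depth 2)
29: right child of 25 (depth 3)
36: right child of 29 (depth 4)
19: left child of 23 (depth 4)
6: right child of 5 (depth 3)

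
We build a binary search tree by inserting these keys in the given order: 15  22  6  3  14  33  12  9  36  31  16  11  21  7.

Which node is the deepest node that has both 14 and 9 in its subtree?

14

Resulting structure (node: left, right):
  15: L=6, R=22
  22: L=16, R=33
  6: L=3, R=14
  3: L=–, R=–
  14: L=12, R=–
  33: L=31, R=36
  12: L=9, R=–
  9: L=7, R=11
  36: L=–, R=–
  31: L=–, R=–
  16: L=–, R=21
  11: L=–, R=–
  21: L=–, R=–
  7: L=–, R=–

Path to 14: 15 → 6 → 14
Path to 9: 15 → 6 → 14 → 12 → 9
14 lies on both paths and is an ancestor of the other node.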